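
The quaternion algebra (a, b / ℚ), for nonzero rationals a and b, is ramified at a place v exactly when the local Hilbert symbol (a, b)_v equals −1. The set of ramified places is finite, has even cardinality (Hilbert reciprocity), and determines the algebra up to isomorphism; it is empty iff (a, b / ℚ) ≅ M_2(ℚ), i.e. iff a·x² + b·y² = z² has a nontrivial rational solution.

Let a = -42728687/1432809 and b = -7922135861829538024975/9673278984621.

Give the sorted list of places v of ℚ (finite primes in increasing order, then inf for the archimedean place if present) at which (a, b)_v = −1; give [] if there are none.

Mod squares: a ≡ -23, b ≡ -8211. Check v ∈ {∞, 2, 3, 5, 7, 13, 17, 19, 23, 29, 47}.
v=5: a=5^0·(≡2), b=5^2·(≡1) mod 5; (2|5)=-1, (1|5)=+1; (−1)^{0·2·2}·(-1)^2·(+1)^0 = +1.
v=∞: -23 < 0 and -8211 < 0  ⇒  (a,b)_∞ = -1.
v=2: v_2(a)=0, v_2(b)=0; units ≡ 1, 5 (mod 8); ε·ε+αω+βω = 0·0+0·1+0·0 ≡ 0  ⇒  (a,b)_2 = +1.
v=7: a=7^-2·(≡3), b=7^-5·(≡6) mod 7; (3|7)=-1, (6|7)=-1; (−1)^{-2·-5·3}·(-1)^-5·(-1)^-2 = -1.
v=23: a=23^1·(≡10), b=23^3·(≡19) mod 23; (10|23)=-1, (19|23)=-1; (−1)^{1·3·11}·(-1)^3·(-1)^1 = -1.
v=29: a=29^2·(≡5), b=29^2·(≡28) mod 29; (5|29)=+1, (28|29)=+1; (−1)^{2·2·14}·(+1)^2·(+1)^2 = +1.
v=19: a=19^-2·(≡12), b=19^-2·(≡16) mod 19; (12|19)=-1, (16|19)=+1; (−1)^{-2·-2·9}·(-1)^-2·(+1)^-2 = +1.
v=3: a=3^-4·(≡1), b=3^-13·(≡2) mod 3; (1|3)=+1, (2|3)=-1; (−1)^{-4·-13·1}·(+1)^-13·(-1)^-4 = +1.
v=17: a=17^0·(≡10), b=17^1·(≡14) mod 17; (10|17)=-1, (14|17)=-1; (−1)^{0·1·8}·(-1)^1·(-1)^0 = -1.
v=13: a=13^0·(≡12), b=13^2·(≡2) mod 13; (12|13)=+1, (2|13)=-1; (−1)^{0·2·6}·(+1)^2·(-1)^0 = +1.
v=47: a=47^2·(≡25), b=47^6·(≡21) mod 47; (25|47)=+1, (21|47)=+1; (−1)^{2·6·23}·(+1)^6·(+1)^2 = +1.
|Ram(-23, -8211)| = 4, even; anisotropic at {7, 17, 23, ∞}.

[7, 17, 23, inf]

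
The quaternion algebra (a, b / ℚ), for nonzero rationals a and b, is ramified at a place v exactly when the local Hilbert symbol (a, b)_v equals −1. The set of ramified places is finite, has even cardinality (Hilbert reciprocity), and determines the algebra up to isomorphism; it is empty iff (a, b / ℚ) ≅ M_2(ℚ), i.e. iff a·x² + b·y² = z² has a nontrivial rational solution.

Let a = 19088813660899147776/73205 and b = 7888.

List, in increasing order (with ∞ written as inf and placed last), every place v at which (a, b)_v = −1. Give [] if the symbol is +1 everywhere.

[2, 5, 19, 29]

(a, b) ≡ (3653130, 493) mod (ℚ^×)²; places V = {2, 3, 5, 11, 13, 17, 19, 29, ∞}.
(a,b)_∞: sgn(3653130)=+, sgn(493)=+, so +1.
(a,b)_13: α=1, u≡2; β=0, v≡10 (mod 13); (2|13)=-1, (10|13)=+1; sign (−1)^0·-1^0·+1^1 = +1.
(a,b)_17: α=3, u≡10; β=1, v≡5 (mod 17); (10|17)=-1, (5|17)=-1; sign (−1)^0·-1^1·-1^3 = +1.
(a,b)_3: α=9, u≡1; β=0, v≡1 (mod 3); (1|3)=+1, (1|3)=+1; sign (−1)^0·+1^0·+1^9 = +1.
(a,b)_2: α=15, β=4; u≡5, v≡5 (mod 8); ε(u)ε(v)=0·0, αω(v)=15·1, βω(u)=4·1; sum ≡ 1  ⇒  -1.
(a,b)_11: α=-4, u≡10; β=0, v≡1 (mod 11); (10|11)=-1, (1|11)=+1; sign (−1)^0·-1^0·+1^-4 = +1.
(a,b)_19: α=1, u≡17; β=0, v≡3 (mod 19); (17|19)=+1, (3|19)=-1; sign (−1)^0·+1^0·-1^1 = -1.
(a,b)_5: α=-1, u≡1; β=0, v≡3 (mod 5); (1|5)=+1, (3|5)=-1; sign (−1)^0·+1^0·-1^-1 = -1.
(a,b)_29: α=3, u≡1; β=1, v≡11 (mod 29); (1|29)=+1, (11|29)=-1; sign (−1)^0·+1^1·-1^3 = -1.
Ram(3653130, 493) = {2, 5, 19, 29}; no ℚ_2-point on the conic.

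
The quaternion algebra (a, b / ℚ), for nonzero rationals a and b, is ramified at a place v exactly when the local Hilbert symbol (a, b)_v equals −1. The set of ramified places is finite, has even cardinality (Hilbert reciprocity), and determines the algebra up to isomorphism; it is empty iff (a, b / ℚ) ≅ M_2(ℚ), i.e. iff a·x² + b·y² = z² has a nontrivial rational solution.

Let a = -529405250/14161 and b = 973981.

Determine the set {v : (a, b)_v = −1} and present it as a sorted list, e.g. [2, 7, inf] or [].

[2, 11, 17, 23]

(a, b) ≡ (-175010, 973981) mod (ℚ^×)²; places V = {2, 5, 7, 11, 17, 23, 37, 43, 47, 53, ∞}.
(a,b)_7: α=-2, u≡2; β=0, v≡1 (mod 7); (2|7)=+1, (1|7)=+1; sign (−1)^0·+1^0·+1^-2 = +1.
(a,b)_23: α=0, u≡15; β=1, v≡4 (mod 23); (15|23)=-1, (4|23)=+1; sign (−1)^0·-1^1·+1^0 = -1.
(a,b)_17: α=-2, u≡11; β=1, v≡3 (mod 17); (11|17)=-1, (3|17)=-1; sign (−1)^0·-1^1·-1^-2 = -1.
(a,b)_11: α=3, u≡8; β=0, v≡8 (mod 11); (8|11)=-1, (8|11)=-1; sign (−1)^0·-1^0·-1^3 = -1.
(a,b)_43: α=1, u≡13; β=0, v≡31 (mod 43); (13|43)=+1, (31|43)=+1; sign (−1)^0·+1^0·+1^1 = +1.
(a,b)_53: α=0, u≡9; β=1, v≡39 (mod 53); (9|53)=+1, (39|53)=-1; sign (−1)^0·+1^1·-1^0 = +1.
(a,b)_47: α=0, u≡42; β=1, v≡43 (mod 47); (42|47)=+1, (43|47)=-1; sign (−1)^0·+1^1·-1^0 = +1.
(a,b)_5: α=3, u≡3; β=0, v≡1 (mod 5); (3|5)=-1, (1|5)=+1; sign (−1)^0·-1^0·+1^3 = +1.
(a,b)_37: α=1, u≡35; β=0, v≡30 (mod 37); (35|37)=-1, (30|37)=+1; sign (−1)^0·-1^0·+1^1 = +1.
(a,b)_2: α=1, β=0; u≡7, v≡5 (mod 8); ε(u)ε(v)=1·0, αω(v)=1·1, βω(u)=0·0; sum ≡ 1  ⇒  -1.
(a,b)_∞: sgn(-175010)=−, sgn(973981)=+, so +1.
Ram(-175010, 973981) = {2, 11, 17, 23}; no ℚ_2-point on the conic.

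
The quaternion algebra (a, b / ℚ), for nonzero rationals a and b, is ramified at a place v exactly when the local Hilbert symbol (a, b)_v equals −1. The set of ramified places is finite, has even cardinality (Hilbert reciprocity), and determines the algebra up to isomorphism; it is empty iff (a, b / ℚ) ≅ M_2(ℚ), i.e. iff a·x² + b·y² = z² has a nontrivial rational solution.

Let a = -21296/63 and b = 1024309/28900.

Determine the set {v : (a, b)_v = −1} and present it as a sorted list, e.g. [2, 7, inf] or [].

[7, 11, 19, 29]

(a, b) ≡ (-77, 6061) mod (ℚ^×)²; places V = {2, 3, 5, 7, 11, 13, 17, 19, 29, ∞}.
(a,b)_5: α=0, u≡3; β=-2, v≡4 (mod 5); (3|5)=-1, (4|5)=+1; sign (−1)^0·-1^-2·+1^0 = +1.
(a,b)_3: α=-2, u≡1; β=0, v≡1 (mod 3); (1|3)=+1, (1|3)=+1; sign (−1)^0·+1^0·+1^-2 = +1.
(a,b)_11: α=3, u≡9; β=1, v≡5 (mod 11); (9|11)=+1, (5|11)=+1; sign (−1)^1·+1^1·+1^3 = -1.
(a,b)_17: α=0, u≡16; β=-2, v≡13 (mod 17); (16|17)=+1, (13|17)=+1; sign (−1)^0·+1^-2·+1^0 = +1.
(a,b)_2: α=4, β=-2; u≡3, v≡5 (mod 8); ε(u)ε(v)=1·0, αω(v)=4·1, βω(u)=-2·1; sum ≡ 0  ⇒  +1.
(a,b)_29: α=0, u≡27; β=1, v≡9 (mod 29); (27|29)=-1, (9|29)=+1; sign (−1)^0·-1^1·+1^0 = -1.
(a,b)_19: α=0, u≡10; β=1, v≡8 (mod 19); (10|19)=-1, (8|19)=-1; sign (−1)^0·-1^1·-1^0 = -1.
(a,b)_∞: sgn(-77)=−, sgn(6061)=+, so +1.
(a,b)_13: α=0, u≡1; β=2, v≡3 (mod 13); (1|13)=+1, (3|13)=+1; sign (−1)^0·+1^2·+1^0 = +1.
(a,b)_7: α=-1, u≡6; β=0, v≡5 (mod 7); (6|7)=-1, (5|7)=-1; sign (−1)^0·-1^0·-1^-1 = -1.
|Ram(-77, 6061)| = 4, even; anisotropic at {7, 11, 19, 29}.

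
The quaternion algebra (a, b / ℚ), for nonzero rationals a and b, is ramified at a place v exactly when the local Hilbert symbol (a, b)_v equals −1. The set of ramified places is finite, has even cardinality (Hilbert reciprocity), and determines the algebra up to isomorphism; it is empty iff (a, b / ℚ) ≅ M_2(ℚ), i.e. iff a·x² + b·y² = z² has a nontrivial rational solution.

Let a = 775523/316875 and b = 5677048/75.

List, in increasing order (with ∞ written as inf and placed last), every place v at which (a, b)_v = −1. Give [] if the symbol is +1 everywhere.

(a, b) ≡ (969, 25194) mod (ℚ^×)²; places V = {2, 3, 5, 7, 13, 17, 19, ∞}.
(a,b)_∞: sgn(969)=+, sgn(25194)=+, so +1.
(a,b)_19: α=1, u≡2; β=1, v≡2 (mod 19); (2|19)=-1, (2|19)=-1; sign (−1)^1·-1^1·-1^1 = -1.
(a,b)_5: α=-4, u≡4; β=-2, v≡1 (mod 5); (4|5)=+1, (1|5)=+1; sign (−1)^0·+1^-2·+1^-4 = +1.
(a,b)_17: α=1, u≡12; β=1, v≡14 (mod 17); (12|17)=-1, (14|17)=-1; sign (−1)^0·-1^1·-1^1 = +1.
(a,b)_3: α=-1, u≡2; β=-1, v≡1 (mod 3); (2|3)=-1, (1|3)=+1; sign (−1)^1·-1^-1·+1^-1 = +1.
(a,b)_7: α=4, u≡6; β=0, v≡4 (mod 7); (6|7)=-1, (4|7)=+1; sign (−1)^0·-1^0·+1^4 = +1.
(a,b)_13: α=-2, u≡7; β=3, v≡1 (mod 13); (7|13)=-1, (1|13)=+1; sign (−1)^0·-1^3·+1^-2 = -1.
(a,b)_2: α=0, β=3; u≡1, v≡5 (mod 8); ε(u)ε(v)=0·0, αω(v)=0·1, βω(u)=3·0; sum ≡ 0  ⇒  +1.
(969, 25194 / ℚ) ramifies at {13, 19}: a division algebra.

[13, 19]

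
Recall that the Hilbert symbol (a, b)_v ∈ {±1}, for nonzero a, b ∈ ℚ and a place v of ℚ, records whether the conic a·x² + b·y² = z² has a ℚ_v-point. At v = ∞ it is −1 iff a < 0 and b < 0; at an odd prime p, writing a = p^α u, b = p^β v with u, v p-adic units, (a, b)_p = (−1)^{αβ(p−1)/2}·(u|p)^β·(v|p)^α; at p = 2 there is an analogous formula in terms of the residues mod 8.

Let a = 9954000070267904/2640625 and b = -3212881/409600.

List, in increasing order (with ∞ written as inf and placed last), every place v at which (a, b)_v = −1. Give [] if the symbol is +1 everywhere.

(a, b) ≡ (2261, -65569) mod (ℚ^×)²; places V = {2, 5, 7, 13, 17, 19, 29, ∞}.
(a,b)_5: α=-6, u≡1; β=-2, v≡1 (mod 5); (1|5)=+1, (1|5)=+1; sign (−1)^0·+1^-2·+1^-6 = +1.
(a,b)_13: α=-2, u≡12; β=0, v≡12 (mod 13); (12|13)=+1, (12|13)=+1; sign (−1)^0·+1^0·+1^-2 = +1.
(a,b)_19: α=3, u≡16; β=1, v≡9 (mod 19); (16|19)=+1, (9|19)=+1; sign (−1)^1·+1^1·+1^3 = -1.
(a,b)_2: α=10, β=-14; u≡5, v≡7 (mod 8); ε(u)ε(v)=0·1, αω(v)=10·0, βω(u)=-14·1; sum ≡ 0  ⇒  +1.
(a,b)_29: α=2, u≡20; β=1, v≡5 (mod 29); (20|29)=+1, (5|29)=+1; sign (−1)^0·+1^1·+1^2 = +1.
(a,b)_∞: sgn(2261)=+, sgn(-65569)=−, so +1.
(a,b)_7: α=3, u≡2; β=3, v≡3 (mod 7); (2|7)=+1, (3|7)=-1; sign (−1)^1·+1^3·-1^3 = +1.
(a,b)_17: α=3, u≡7; β=1, v≡15 (mod 17); (7|17)=-1, (15|17)=+1; sign (−1)^0·-1^1·+1^3 = -1.
Ram(2261, -65569) = {17, 19}; no ℚ_17-point on the conic.

[17, 19]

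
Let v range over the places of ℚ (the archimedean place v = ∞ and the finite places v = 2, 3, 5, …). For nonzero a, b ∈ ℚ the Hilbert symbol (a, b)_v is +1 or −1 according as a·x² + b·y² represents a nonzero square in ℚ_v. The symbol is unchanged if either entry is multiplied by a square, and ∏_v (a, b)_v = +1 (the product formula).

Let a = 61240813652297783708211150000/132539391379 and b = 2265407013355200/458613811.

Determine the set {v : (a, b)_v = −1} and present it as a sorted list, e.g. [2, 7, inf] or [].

Mod squares: a ≡ 13585, b ≡ 187473. Check v ∈ {∞, 2, 3, 5, 11, 13, 17, 19, 23, 29}.
v=3: a=3^12·(≡1), b=3^5·(≡1) mod 3; (1|3)=+1, (1|3)=+1; (−1)^{12·5·1}·(+1)^5·(+1)^12 = +1.
v=17: a=17^-8·(≡9), b=17^-6·(≡14) mod 17; (9|17)=+1, (14|17)=-1; (−1)^{-8·-6·8}·(+1)^-6·(-1)^-8 = +1.
v=29: a=29^2·(≡24), b=29^0·(≡14) mod 29; (24|29)=+1, (14|29)=-1; (−1)^{2·0·14}·(+1)^0·(-1)^2 = +1.
v=11: a=11^9·(≡4), b=11^7·(≡3) mod 11; (4|11)=+1, (3|11)=+1; (−1)^{9·7·5}·(+1)^7·(+1)^9 = -1.
v=19: a=19^-1·(≡12), b=19^-1·(≡9) mod 19; (12|19)=-1, (9|19)=+1; (−1)^{-1·-1·9}·(-1)^-1·(+1)^-1 = +1.
v=5: a=5^5·(≡2), b=5^2·(≡3) mod 5; (2|5)=-1, (3|5)=-1; (−1)^{5·2·2}·(-1)^2·(-1)^5 = -1.
v=∞: 13585 > 0 and 187473 > 0  ⇒  (a,b)_∞ = +1.
v=13: a=13^3·(≡7), b=13^1·(≡4) mod 13; (7|13)=-1, (4|13)=+1; (−1)^{3·1·6}·(-1)^1·(+1)^3 = -1.
v=23: a=23^2·(≡17), b=23^1·(≡4) mod 23; (17|23)=-1, (4|23)=+1; (−1)^{2·1·11}·(-1)^1·(+1)^2 = -1.
v=2: v_2(a)=4, v_2(b)=6; units ≡ 1, 1 (mod 8); ε·ε+αω+βω = 0·0+4·0+6·0 ≡ 0  ⇒  (a,b)_2 = +1.
|Ram(13585, 187473)| = 4, even; anisotropic at {5, 11, 13, 23}.

[5, 11, 13, 23]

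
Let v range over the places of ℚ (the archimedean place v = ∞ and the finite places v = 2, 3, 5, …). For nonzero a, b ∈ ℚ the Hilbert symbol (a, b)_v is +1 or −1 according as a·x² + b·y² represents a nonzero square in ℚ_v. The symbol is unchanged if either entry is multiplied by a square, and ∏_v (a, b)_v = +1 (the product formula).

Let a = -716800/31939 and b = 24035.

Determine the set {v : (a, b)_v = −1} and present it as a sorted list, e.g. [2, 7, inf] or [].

[2, 5, 11, 23]

(a, b) ≡ (-133, 24035) mod (ℚ^×)²; places V = {2, 5, 7, 11, 19, 23, 41, ∞}.
(a,b)_∞: sgn(-133)=−, sgn(24035)=+, so +1.
(a,b)_23: α=0, u≡15; β=1, v≡10 (mod 23); (15|23)=-1, (10|23)=-1; sign (−1)^0·-1^1·-1^0 = -1.
(a,b)_11: α=0, u≡8; β=1, v≡7 (mod 11); (8|11)=-1, (7|11)=-1; sign (−1)^0·-1^1·-1^0 = -1.
(a,b)_7: α=1, u≡2; β=0, v≡4 (mod 7); (2|7)=+1, (4|7)=+1; sign (−1)^0·+1^0·+1^1 = +1.
(a,b)_5: α=2, u≡2; β=1, v≡2 (mod 5); (2|5)=-1, (2|5)=-1; sign (−1)^0·-1^1·-1^2 = -1.
(a,b)_19: α=-1, u≡12; β=1, v≡11 (mod 19); (12|19)=-1, (11|19)=+1; sign (−1)^1·-1^1·+1^-1 = +1.
(a,b)_41: α=-2, u≡39; β=0, v≡9 (mod 41); (39|41)=+1, (9|41)=+1; sign (−1)^0·+1^0·+1^-2 = +1.
(a,b)_2: α=12, β=0; u≡3, v≡3 (mod 8); ε(u)ε(v)=1·1, αω(v)=12·1, βω(u)=0·1; sum ≡ 1  ⇒  -1.
(-133, 24035 / ℚ) ramifies at {2, 5, 11, 23}: a division algebra.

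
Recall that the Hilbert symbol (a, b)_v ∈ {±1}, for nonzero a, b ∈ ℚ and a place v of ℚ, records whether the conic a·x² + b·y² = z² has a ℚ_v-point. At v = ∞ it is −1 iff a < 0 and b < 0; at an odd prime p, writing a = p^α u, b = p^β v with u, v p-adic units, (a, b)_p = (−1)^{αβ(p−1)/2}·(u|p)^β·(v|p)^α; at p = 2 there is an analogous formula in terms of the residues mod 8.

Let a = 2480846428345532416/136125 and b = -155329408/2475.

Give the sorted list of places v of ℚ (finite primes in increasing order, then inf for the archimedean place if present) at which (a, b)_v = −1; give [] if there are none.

[5, 17]

Mod squares: a ≡ 37145, b ≡ -92378. Check v ∈ {∞, 2, 3, 5, 11, 13, 17, 19, 23}.
v=19: a=19^3·(≡5), b=19^1·(≡10) mod 19; (5|19)=+1, (10|19)=-1; (−1)^{3·1·9}·(+1)^1·(-1)^3 = +1.
v=11: a=11^-2·(≡5), b=11^-1·(≡6) mod 11; (5|11)=+1, (6|11)=-1; (−1)^{-2·-1·5}·(+1)^-1·(-1)^-2 = +1.
v=2: v_2(a)=16, v_2(b)=7; units ≡ 1, 3 (mod 8); ε·ε+αω+βω = 0·1+16·1+7·0 ≡ 0  ⇒  (a,b)_2 = +1.
v=13: a=13^2·(≡4), b=13^1·(≡8) mod 13; (4|13)=+1, (8|13)=-1; (−1)^{2·1·6}·(+1)^1·(-1)^2 = +1.
v=3: a=3^-2·(≡2), b=3^-2·(≡1) mod 3; (2|3)=-1, (1|3)=+1; (−1)^{-2·-2·1}·(-1)^-2·(+1)^-2 = +1.
v=5: a=5^-3·(≡4), b=5^-2·(≡3) mod 5; (4|5)=+1, (3|5)=-1; (−1)^{-3·-2·2}·(+1)^-2·(-1)^-3 = -1.
v=23: a=23^1·(≡14), b=23^0·(≡9) mod 23; (14|23)=-1, (9|23)=+1; (−1)^{1·0·11}·(-1)^0·(+1)^1 = +1.
v=17: a=17^5·(≡9), b=17^3·(≡14) mod 17; (9|17)=+1, (14|17)=-1; (−1)^{5·3·8}·(+1)^3·(-1)^5 = -1.
v=∞: 37145 > 0 and -92378 < 0  ⇒  (a,b)_∞ = +1.
Ram(37145, -92378) = {5, 17}; no ℚ_5-point on the conic.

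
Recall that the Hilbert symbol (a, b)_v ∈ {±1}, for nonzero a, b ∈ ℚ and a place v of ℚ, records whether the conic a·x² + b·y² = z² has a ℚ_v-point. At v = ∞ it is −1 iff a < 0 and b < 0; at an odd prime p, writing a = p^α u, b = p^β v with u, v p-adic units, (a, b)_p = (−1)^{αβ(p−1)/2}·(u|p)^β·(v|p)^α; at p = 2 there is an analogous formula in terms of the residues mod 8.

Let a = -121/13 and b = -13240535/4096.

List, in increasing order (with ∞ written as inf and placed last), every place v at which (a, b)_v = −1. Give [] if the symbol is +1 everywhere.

[5, inf]

Mod squares: a ≡ -13, b ≡ -935. Check v ∈ {∞, 2, 5, 7, 11, 13, 17}.
v=17: a=17^0·(≡9), b=17^3·(≡9) mod 17; (9|17)=+1, (9|17)=+1; (−1)^{0·3·8}·(+1)^3·(+1)^0 = +1.
v=5: a=5^0·(≡3), b=5^1·(≡3) mod 5; (3|5)=-1, (3|5)=-1; (−1)^{0·1·2}·(-1)^1·(-1)^0 = -1.
v=13: a=13^-1·(≡9), b=13^0·(≡4) mod 13; (9|13)=+1, (4|13)=+1; (−1)^{-1·0·6}·(+1)^0·(+1)^-1 = +1.
v=7: a=7^0·(≡2), b=7^2·(≡6) mod 7; (2|7)=+1, (6|7)=-1; (−1)^{0·2·3}·(+1)^2·(-1)^0 = +1.
v=11: a=11^2·(≡5), b=11^1·(≡3) mod 11; (5|11)=+1, (3|11)=+1; (−1)^{2·1·5}·(+1)^1·(+1)^2 = +1.
v=2: v_2(a)=0, v_2(b)=-12; units ≡ 3, 1 (mod 8); ε·ε+αω+βω = 1·0+0·0+-12·1 ≡ 0  ⇒  (a,b)_2 = +1.
v=∞: -13 < 0 and -935 < 0  ⇒  (a,b)_∞ = -1.
|Ram(-13, -935)| = 2, even; anisotropic at {5, ∞}.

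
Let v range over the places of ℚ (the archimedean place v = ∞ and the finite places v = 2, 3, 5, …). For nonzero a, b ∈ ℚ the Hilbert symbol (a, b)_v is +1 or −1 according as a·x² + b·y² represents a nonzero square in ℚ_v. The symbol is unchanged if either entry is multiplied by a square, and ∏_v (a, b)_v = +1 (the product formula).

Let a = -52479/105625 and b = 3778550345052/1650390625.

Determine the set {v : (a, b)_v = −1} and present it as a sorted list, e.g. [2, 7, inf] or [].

[7, 17]

Mod squares: a ≡ -119, b ≡ 7. Check v ∈ {∞, 2, 3, 5, 7, 13, 17}.
v=∞: -119 < 0 and 7 > 0  ⇒  (a,b)_∞ = +1.
v=17: a=17^1·(≡6), b=17^2·(≡14) mod 17; (6|17)=-1, (14|17)=-1; (−1)^{1·2·8}·(-1)^2·(-1)^1 = -1.
v=7: a=7^3·(≡4), b=7^9·(≡2) mod 7; (4|7)=+1, (2|7)=+1; (−1)^{3·9·3}·(+1)^9·(+1)^3 = -1.
v=2: v_2(a)=0, v_2(b)=2; units ≡ 1, 7 (mod 8); ε·ε+αω+βω = 0·1+0·0+2·0 ≡ 0  ⇒  (a,b)_2 = +1.
v=5: a=5^-4·(≡4), b=5^-10·(≡3) mod 5; (4|5)=+1, (3|5)=-1; (−1)^{-4·-10·2}·(+1)^-10·(-1)^-4 = +1.
v=13: a=13^-2·(≡2), b=13^-2·(≡11) mod 13; (2|13)=-1, (11|13)=-1; (−1)^{-2·-2·6}·(-1)^-2·(-1)^-2 = +1.
v=3: a=3^2·(≡1), b=3^4·(≡1) mod 3; (1|3)=+1, (1|3)=+1; (−1)^{2·4·1}·(+1)^4·(+1)^2 = +1.
(-119, 7 / ℚ) ramifies at {7, 17}: a division algebra.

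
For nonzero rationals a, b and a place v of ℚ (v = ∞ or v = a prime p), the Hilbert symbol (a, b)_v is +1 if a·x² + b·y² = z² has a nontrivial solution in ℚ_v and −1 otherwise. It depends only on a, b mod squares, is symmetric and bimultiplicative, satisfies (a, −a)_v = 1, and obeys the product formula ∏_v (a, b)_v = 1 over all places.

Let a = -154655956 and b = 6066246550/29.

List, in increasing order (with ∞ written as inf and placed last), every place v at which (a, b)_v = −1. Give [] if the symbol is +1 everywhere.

Mod squares: a ≡ -4669, b ≡ 17342. Check v ∈ {∞, 2, 5, 7, 13, 23, 29}.
v=∞: -4669 < 0 and 17342 > 0  ⇒  (a,b)_∞ = +1.
v=13: a=13^2·(≡11), b=13^3·(≡5) mod 13; (11|13)=-1, (5|13)=-1; (−1)^{2·3·6}·(-1)^3·(-1)^2 = -1.
v=23: a=23^1·(≡16), b=23^1·(≡3) mod 23; (16|23)=+1, (3|23)=+1; (−1)^{1·1·11}·(+1)^1·(+1)^1 = -1.
v=2: v_2(a)=2, v_2(b)=1; units ≡ 3, 7 (mod 8); ε·ε+αω+βω = 1·1+2·0+1·1 ≡ 0  ⇒  (a,b)_2 = +1.
v=7: a=7^3·(≡6), b=7^4·(≡5) mod 7; (6|7)=-1, (5|7)=-1; (−1)^{3·4·3}·(-1)^4·(-1)^3 = -1.
v=5: a=5^0·(≡4), b=5^2·(≡3) mod 5; (4|5)=+1, (3|5)=-1; (−1)^{0·2·2}·(+1)^2·(-1)^0 = +1.
v=29: a=29^1·(≡20), b=29^-1·(≡15) mod 29; (20|29)=+1, (15|29)=-1; (−1)^{1·-1·14}·(+1)^-1·(-1)^1 = -1.
Ram(-4669, 17342) = {7, 13, 23, 29}; no ℚ_7-point on the conic.

[7, 13, 23, 29]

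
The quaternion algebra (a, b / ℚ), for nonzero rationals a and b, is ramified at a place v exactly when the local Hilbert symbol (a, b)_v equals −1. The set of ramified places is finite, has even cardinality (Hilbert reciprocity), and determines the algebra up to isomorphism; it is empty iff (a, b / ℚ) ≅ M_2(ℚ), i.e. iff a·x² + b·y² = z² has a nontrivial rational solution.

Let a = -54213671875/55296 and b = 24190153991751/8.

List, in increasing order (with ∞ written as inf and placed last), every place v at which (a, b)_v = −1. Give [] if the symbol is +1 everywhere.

[2, 37]

Mod squares: a ≡ -6882, b ≡ 222. Check v ∈ {∞, 2, 3, 5, 11, 31, 37}.
v=37: a=37^1·(≡4), b=37^5·(≡24) mod 37; (4|37)=+1, (24|37)=-1; (−1)^{1·5·18}·(+1)^5·(-1)^1 = -1.
v=3: a=3^-3·(≡1), b=3^1·(≡2) mod 3; (1|3)=+1, (2|3)=-1; (−1)^{-3·1·1}·(+1)^1·(-1)^-3 = +1.
v=5: a=5^8·(≡3), b=5^0·(≡2) mod 5; (3|5)=-1, (2|5)=-1; (−1)^{8·0·2}·(-1)^0·(-1)^8 = +1.
v=31: a=31^1·(≡29), b=31^2·(≡25) mod 31; (29|31)=-1, (25|31)=+1; (−1)^{1·2·15}·(-1)^2·(+1)^1 = +1.
v=2: v_2(a)=-11, v_2(b)=-3; units ≡ 7, 7 (mod 8); ε·ε+αω+βω = 1·1+-11·0+-3·0 ≡ 1  ⇒  (a,b)_2 = -1.
v=∞: -6882 < 0 and 222 > 0  ⇒  (a,b)_∞ = +1.
v=11: a=11^2·(≡1), b=11^2·(≡7) mod 11; (1|11)=+1, (7|11)=-1; (−1)^{2·2·5}·(+1)^2·(-1)^2 = +1.
(-6882, 222 / ℚ) ramifies at {2, 37}: a division algebra.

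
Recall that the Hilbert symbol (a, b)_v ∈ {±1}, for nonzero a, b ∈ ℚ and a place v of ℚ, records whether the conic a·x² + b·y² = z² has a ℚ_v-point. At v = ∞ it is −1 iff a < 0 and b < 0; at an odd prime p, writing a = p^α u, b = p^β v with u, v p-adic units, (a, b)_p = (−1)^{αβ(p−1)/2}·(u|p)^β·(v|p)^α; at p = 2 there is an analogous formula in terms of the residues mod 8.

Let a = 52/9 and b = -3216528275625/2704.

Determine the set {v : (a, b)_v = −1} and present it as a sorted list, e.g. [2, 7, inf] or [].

[7, 13]

(a, b) ≡ (13, -609) mod (ℚ^×)²; places V = {2, 3, 5, 7, 13, 17, 19, 29, ∞}.
(a,b)_29: α=0, u≡9; β=1, v≡26 (mod 29); (9|29)=+1, (26|29)=-1; sign (−1)^0·+1^1·-1^0 = +1.
(a,b)_2: α=2, β=-4; u≡5, v≡7 (mod 8); ε(u)ε(v)=0·1, αω(v)=2·0, βω(u)=-4·1; sum ≡ 0  ⇒  +1.
(a,b)_7: α=0, u≡5; β=1, v≡2 (mod 7); (5|7)=-1, (2|7)=+1; sign (−1)^0·-1^1·+1^0 = -1.
(a,b)_17: α=0, u≡2; β=2, v≡5 (mod 17); (2|17)=+1, (5|17)=-1; sign (−1)^0·+1^2·-1^0 = +1.
(a,b)_13: α=1, u≡12; β=-2, v≡8 (mod 13); (12|13)=+1, (8|13)=-1; sign (−1)^0·+1^-2·-1^1 = -1.
(a,b)_5: α=0, u≡3; β=4, v≡1 (mod 5); (3|5)=-1, (1|5)=+1; sign (−1)^0·-1^4·+1^0 = +1.
(a,b)_∞: sgn(13)=+, sgn(-609)=−, so +1.
(a,b)_3: α=-2, u≡1; β=5, v≡1 (mod 3); (1|3)=+1, (1|3)=+1; sign (−1)^0·+1^5·+1^-2 = +1.
(a,b)_19: α=0, u≡10; β=2, v≡13 (mod 19); (10|19)=-1, (13|19)=-1; sign (−1)^0·-1^2·-1^0 = +1.
(13, -609 / ℚ) ramifies at {7, 13}: a division algebra.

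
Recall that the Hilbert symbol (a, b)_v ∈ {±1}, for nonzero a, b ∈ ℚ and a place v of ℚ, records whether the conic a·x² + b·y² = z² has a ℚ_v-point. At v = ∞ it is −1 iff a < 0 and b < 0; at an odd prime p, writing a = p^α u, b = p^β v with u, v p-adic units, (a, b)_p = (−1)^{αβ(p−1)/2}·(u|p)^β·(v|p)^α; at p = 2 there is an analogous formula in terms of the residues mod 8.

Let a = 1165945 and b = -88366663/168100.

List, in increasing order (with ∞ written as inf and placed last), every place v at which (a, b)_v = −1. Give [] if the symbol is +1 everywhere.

[5, 17]

Mod squares: a ≡ 1165945, b ≡ -7. Check v ∈ {∞, 2, 5, 7, 11, 17, 19, 29, 41, 43}.
v=11: a=11^1·(≡10), b=11^2·(≡1) mod 11; (10|11)=-1, (1|11)=+1; (−1)^{1·2·5}·(-1)^2·(+1)^1 = +1.
v=19: a=19^0·(≡10), b=19^2·(≡10) mod 19; (10|19)=-1, (10|19)=-1; (−1)^{0·2·9}·(-1)^2·(-1)^0 = +1.
v=5: a=5^1·(≡4), b=5^-2·(≡3) mod 5; (4|5)=+1, (3|5)=-1; (−1)^{1·-2·2}·(+1)^-2·(-1)^1 = -1.
v=41: a=41^0·(≡28), b=41^-2·(≡24) mod 41; (28|41)=-1, (24|41)=-1; (−1)^{0·-2·20}·(-1)^-2·(-1)^0 = +1.
v=43: a=43^1·(≡25), b=43^0·(≡11) mod 43; (25|43)=+1, (11|43)=+1; (−1)^{1·0·21}·(+1)^0·(+1)^1 = +1.
v=∞: 1165945 > 0 and -7 < 0  ⇒  (a,b)_∞ = +1.
v=2: v_2(a)=0, v_2(b)=-2; units ≡ 1, 1 (mod 8); ε·ε+αω+βω = 0·0+0·0+-2·0 ≡ 0  ⇒  (a,b)_2 = +1.
v=29: a=29^1·(≡11), b=29^0·(≡23) mod 29; (11|29)=-1, (23|29)=+1; (−1)^{1·0·14}·(-1)^0·(+1)^1 = +1.
v=17: a=17^1·(≡7), b=17^2·(≡3) mod 17; (7|17)=-1, (3|17)=-1; (−1)^{1·2·8}·(-1)^2·(-1)^1 = -1.
v=7: a=7^0·(≡4), b=7^1·(≡6) mod 7; (4|7)=+1, (6|7)=-1; (−1)^{0·1·3}·(+1)^1·(-1)^0 = +1.
|Ram(1165945, -7)| = 2, even; anisotropic at {5, 17}.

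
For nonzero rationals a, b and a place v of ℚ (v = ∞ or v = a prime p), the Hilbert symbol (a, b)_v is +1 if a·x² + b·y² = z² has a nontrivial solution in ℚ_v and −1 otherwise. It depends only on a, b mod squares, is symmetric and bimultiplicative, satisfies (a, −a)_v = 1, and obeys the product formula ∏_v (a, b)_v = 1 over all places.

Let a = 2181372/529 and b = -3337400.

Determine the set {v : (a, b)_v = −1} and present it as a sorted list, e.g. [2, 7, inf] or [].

[11, 17]

Mod squares: a ≡ 1887, b ≡ -33374. Check v ∈ {∞, 2, 3, 5, 11, 17, 23, 37, 41}.
v=3: a=3^1·(≡2), b=3^0·(≡1) mod 3; (2|3)=-1, (1|3)=+1; (−1)^{1·0·1}·(-1)^0·(+1)^1 = +1.
v=23: a=23^-2·(≡6), b=23^0·(≡15) mod 23; (6|23)=+1, (15|23)=-1; (−1)^{-2·0·11}·(+1)^0·(-1)^-2 = +1.
v=17: a=17^3·(≡1), b=17^0·(≡6) mod 17; (1|17)=+1, (6|17)=-1; (−1)^{3·0·8}·(+1)^0·(-1)^3 = -1.
v=2: v_2(a)=2, v_2(b)=3; units ≡ 7, 1 (mod 8); ε·ε+αω+βω = 1·0+2·0+3·0 ≡ 0  ⇒  (a,b)_2 = +1.
v=5: a=5^0·(≡3), b=5^2·(≡4) mod 5; (3|5)=-1, (4|5)=+1; (−1)^{0·2·2}·(-1)^2·(+1)^0 = +1.
v=37: a=37^1·(≡35), b=37^1·(≡6) mod 37; (35|37)=-1, (6|37)=-1; (−1)^{1·1·18}·(-1)^1·(-1)^1 = +1.
v=11: a=11^0·(≡6), b=11^1·(≡2) mod 11; (6|11)=-1, (2|11)=-1; (−1)^{0·1·5}·(-1)^1·(-1)^0 = -1.
v=∞: 1887 > 0 and -33374 < 0  ⇒  (a,b)_∞ = +1.
v=41: a=41^0·(≡39), b=41^1·(≡26) mod 41; (39|41)=+1, (26|41)=-1; (−1)^{0·1·20}·(+1)^1·(-1)^0 = +1.
Ram(1887, -33374) = {11, 17}; no ℚ_11-point on the conic.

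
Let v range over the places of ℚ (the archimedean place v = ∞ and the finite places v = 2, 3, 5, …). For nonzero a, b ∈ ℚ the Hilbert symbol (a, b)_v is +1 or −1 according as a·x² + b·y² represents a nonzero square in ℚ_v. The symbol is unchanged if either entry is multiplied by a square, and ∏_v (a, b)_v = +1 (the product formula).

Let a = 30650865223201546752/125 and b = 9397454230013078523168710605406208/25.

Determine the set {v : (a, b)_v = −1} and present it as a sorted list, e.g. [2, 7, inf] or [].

[2, 5, 11, 41]

Mod squares: a ≡ 85690, b ≡ 67773. Check v ∈ {∞, 2, 3, 5, 11, 13, 17, 19, 29, 41}.
v=19: a=19^3·(≡1), b=19^5·(≡18) mod 19; (1|19)=+1, (18|19)=-1; (−1)^{3·5·9}·(+1)^5·(-1)^3 = +1.
v=29: a=29^2·(≡25), b=29^3·(≡3) mod 29; (25|29)=+1, (3|29)=-1; (−1)^{2·3·14}·(+1)^3·(-1)^2 = +1.
v=5: a=5^-3·(≡2), b=5^-2·(≡3) mod 5; (2|5)=-1, (3|5)=-1; (−1)^{-3·-2·2}·(-1)^-2·(-1)^-3 = -1.
v=17: a=17^0·(≡11), b=17^4·(≡12) mod 17; (11|17)=-1, (12|17)=-1; (−1)^{0·4·8}·(-1)^4·(-1)^0 = +1.
v=13: a=13^2·(≡11), b=13^2·(≡9) mod 13; (11|13)=-1, (9|13)=+1; (−1)^{2·2·6}·(-1)^2·(+1)^2 = +1.
v=2: v_2(a)=9, v_2(b)=18; units ≡ 5, 5 (mod 8); ε·ε+αω+βω = 0·0+9·1+18·1 ≡ 1  ⇒  (a,b)_2 = -1.
v=41: a=41^3·(≡21), b=41^5·(≡14) mod 41; (21|41)=+1, (14|41)=-1; (−1)^{3·5·20}·(+1)^5·(-1)^3 = -1.
v=∞: 85690 > 0 and 67773 > 0  ⇒  (a,b)_∞ = +1.
v=3: a=3^4·(≡1), b=3^1·(≡1) mod 3; (1|3)=+1, (1|3)=+1; (−1)^{4·1·1}·(+1)^1·(+1)^4 = +1.
v=11: a=11^1·(≡8), b=11^2·(≡7) mod 11; (8|11)=-1, (7|11)=-1; (−1)^{1·2·5}·(-1)^2·(-1)^1 = -1.
|Ram(85690, 67773)| = 4, even; anisotropic at {2, 5, 11, 41}.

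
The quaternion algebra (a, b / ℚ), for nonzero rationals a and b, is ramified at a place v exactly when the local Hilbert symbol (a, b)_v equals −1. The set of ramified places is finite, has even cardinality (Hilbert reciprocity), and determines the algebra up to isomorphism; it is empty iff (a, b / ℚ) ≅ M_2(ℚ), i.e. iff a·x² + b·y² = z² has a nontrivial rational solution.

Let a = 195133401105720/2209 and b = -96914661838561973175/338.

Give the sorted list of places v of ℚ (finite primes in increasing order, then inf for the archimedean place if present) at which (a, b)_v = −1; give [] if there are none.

[3, 7, 17, 31]

(a, b) ≡ (1035981870, -2046) mod (ℚ^×)²; places V = {2, 3, 5, 7, 11, 13, 17, 23, 31, 37, 41, 47, ∞}.
(a,b)_31: α=3, u≡17; β=3, v≡22 (mod 31); (17|31)=-1, (22|31)=-1; sign (−1)^1·-1^3·-1^3 = -1.
(a,b)_2: α=3, β=-1; u≡7, v≡1 (mod 8); ε(u)ε(v)=1·0, αω(v)=3·0, βω(u)=-1·0; sum ≡ 0  ⇒  +1.
(a,b)_7: α=3, u≡2; β=2, v≡6 (mod 7); (2|7)=+1, (6|7)=-1; sign (−1)^0·+1^2·-1^3 = -1.
(a,b)_17: α=1, u≡7; β=2, v≡7 (mod 17); (7|17)=-1, (7|17)=-1; sign (−1)^0·-1^2·-1^1 = -1.
(a,b)_41: α=0, u≡33; β=2, v≡4 (mod 41); (33|41)=+1, (4|41)=+1; sign (−1)^0·+1^2·+1^0 = +1.
(a,b)_11: α=1, u≡6; β=3, v≡3 (mod 11); (6|11)=-1, (3|11)=+1; sign (−1)^1·-1^3·+1^1 = +1.
(a,b)_47: α=-2, u≡3; β=0, v≡41 (mod 47); (3|47)=+1, (41|47)=-1; sign (−1)^0·+1^0·-1^-2 = +1.
(a,b)_3: α=1, u≡2; β=1, v≡2 (mod 3); (2|3)=-1, (2|3)=-1; sign (−1)^1·-1^1·-1^1 = -1.
(a,b)_13: α=0, u≡1; β=-2, v≡5 (mod 13); (1|13)=+1, (5|13)=-1; sign (−1)^0·+1^-2·-1^0 = +1.
(a,b)_∞: sgn(1035981870)=+, sgn(-2046)=−, so +1.
(a,b)_23: α=1, u≡10; β=0, v≡16 (mod 23); (10|23)=-1, (16|23)=+1; sign (−1)^0·-1^0·+1^1 = +1.
(a,b)_5: α=1, u≡1; β=2, v≡1 (mod 5); (1|5)=+1, (1|5)=+1; sign (−1)^0·+1^2·+1^1 = +1.
(a,b)_37: α=1, u≡19; β=2, v≡30 (mod 37); (19|37)=-1, (30|37)=+1; sign (−1)^0·-1^2·+1^1 = +1.
|Ram(1035981870, -2046)| = 4, even; anisotropic at {3, 7, 17, 31}.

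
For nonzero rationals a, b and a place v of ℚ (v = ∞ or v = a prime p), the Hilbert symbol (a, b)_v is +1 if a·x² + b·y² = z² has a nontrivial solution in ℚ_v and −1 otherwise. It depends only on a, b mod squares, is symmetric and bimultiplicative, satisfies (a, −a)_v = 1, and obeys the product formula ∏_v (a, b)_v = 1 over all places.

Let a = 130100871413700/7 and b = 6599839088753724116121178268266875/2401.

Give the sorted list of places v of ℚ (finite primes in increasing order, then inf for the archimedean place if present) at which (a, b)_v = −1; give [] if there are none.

(a, b) ≡ (133689479, 693187) mod (ℚ^×)²; places V = {2, 3, 5, 7, 11, 17, 29, 41, 47, 53, ∞}.
(a,b)_29: α=2, u≡28; β=5, v≡5 (mod 29); (28|29)=+1, (5|29)=+1; sign (−1)^0·+1^5·+1^2 = +1.
(a,b)_11: α=1, u≡10; β=3, v≡5 (mod 11); (10|11)=-1, (5|11)=+1; sign (−1)^1·-1^3·+1^1 = +1.
(a,b)_2: α=2, β=0; u≡7, v≡3 (mod 8); ε(u)ε(v)=1·1, αω(v)=2·1, βω(u)=0·0; sum ≡ 1  ⇒  -1.
(a,b)_47: α=1, u≡25; β=2, v≡31 (mod 47); (25|47)=+1, (31|47)=-1; sign (−1)^0·+1^2·-1^1 = -1.
(a,b)_3: α=4, u≡2; β=10, v≡1 (mod 3); (2|3)=-1, (1|3)=+1; sign (−1)^0·-1^10·+1^4 = +1.
(a,b)_17: α=1, u≡12; β=2, v≡7 (mod 17); (12|17)=-1, (7|17)=-1; sign (−1)^0·-1^2·-1^1 = -1.
(a,b)_7: α=-1, u≡5; β=-4, v≡6 (mod 7); (5|7)=-1, (6|7)=-1; sign (−1)^0·-1^-4·-1^-1 = -1.
(a,b)_41: α=1, u≡38; β=3, v≡38 (mod 41); (38|41)=-1, (38|41)=-1; sign (−1)^0·-1^3·-1^1 = +1.
(a,b)_5: α=2, u≡4; β=4, v≡2 (mod 5); (4|5)=+1, (2|5)=-1; sign (−1)^0·+1^4·-1^2 = +1.
(a,b)_53: α=1, u≡18; β=3, v≡30 (mod 53); (18|53)=-1, (30|53)=-1; sign (−1)^0·-1^3·-1^1 = +1.
(a,b)_∞: sgn(133689479)=+, sgn(693187)=+, so +1.
(133689479, 693187 / ℚ) ramifies at {2, 7, 17, 47}: a division algebra.

[2, 7, 17, 47]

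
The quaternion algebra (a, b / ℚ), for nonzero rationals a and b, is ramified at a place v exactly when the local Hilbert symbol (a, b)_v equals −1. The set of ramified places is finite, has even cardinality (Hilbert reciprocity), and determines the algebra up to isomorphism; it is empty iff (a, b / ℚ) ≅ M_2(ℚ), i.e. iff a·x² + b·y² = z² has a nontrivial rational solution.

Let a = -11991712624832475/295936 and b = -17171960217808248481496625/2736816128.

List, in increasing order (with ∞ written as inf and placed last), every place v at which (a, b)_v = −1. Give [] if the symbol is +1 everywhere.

Mod squares: a ≡ -19, b ≡ -206770. Check v ∈ {∞, 2, 3, 5, 17, 19, 23, 29, 31}.
v=31: a=31^2·(≡17), b=31^3·(≡21) mod 31; (17|31)=-1, (21|31)=-1; (−1)^{2·3·15}·(-1)^3·(-1)^2 = -1.
v=23: a=23^2·(≡4), b=23^3·(≡8) mod 23; (4|23)=+1, (8|23)=+1; (−1)^{2·3·11}·(+1)^3·(+1)^2 = +1.
v=2: v_2(a)=-10, v_2(b)=-15; units ≡ 5, 7 (mod 8); ε·ε+αω+βω = 0·1+-10·0+-15·1 ≡ 1  ⇒  (a,b)_2 = -1.
v=17: a=17^-2·(≡16), b=17^-4·(≡1) mod 17; (16|17)=+1, (1|17)=+1; (−1)^{-2·-4·8}·(+1)^-4·(+1)^-2 = +1.
v=19: a=19^1·(≡15), b=19^2·(≡7) mod 19; (15|19)=-1, (7|19)=+1; (−1)^{1·2·9}·(-1)^2·(+1)^1 = +1.
v=5: a=5^2·(≡1), b=5^3·(≡4) mod 5; (1|5)=+1, (4|5)=+1; (−1)^{2·3·2}·(+1)^3·(+1)^2 = +1.
v=3: a=3^10·(≡2), b=3^16·(≡2) mod 3; (2|3)=-1, (2|3)=-1; (−1)^{10·16·1}·(-1)^16·(-1)^10 = +1.
v=∞: -19 < 0 and -206770 < 0  ⇒  (a,b)_∞ = -1.
v=29: a=29^2·(≡10), b=29^3·(≡4) mod 29; (10|29)=-1, (4|29)=+1; (−1)^{2·3·14}·(-1)^3·(+1)^2 = -1.
Ram(-19, -206770) = {2, 29, 31, ∞}; no ℚ_2-point on the conic.

[2, 29, 31, inf]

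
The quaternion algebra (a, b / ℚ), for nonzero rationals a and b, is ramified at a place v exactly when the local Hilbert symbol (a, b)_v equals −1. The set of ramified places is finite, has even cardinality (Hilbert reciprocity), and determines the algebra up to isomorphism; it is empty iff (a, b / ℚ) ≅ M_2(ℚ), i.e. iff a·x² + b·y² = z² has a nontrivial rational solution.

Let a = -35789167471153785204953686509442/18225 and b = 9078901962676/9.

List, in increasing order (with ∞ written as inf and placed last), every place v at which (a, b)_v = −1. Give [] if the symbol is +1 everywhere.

(a, b) ≡ (-141778, 9061) mod (ℚ^×)²; places V = {2, 3, 5, 7, 13, 17, 19, 41, ∞}.
(a,b)_∞: sgn(-141778)=−, sgn(9061)=+, so +1.
(a,b)_2: α=1, β=2; u≡7, v≡5 (mod 8); ε(u)ε(v)=1·0, αω(v)=1·1, βω(u)=2·0; sum ≡ 1  ⇒  -1.
(a,b)_17: α=6, u≡9; β=3, v≡3 (mod 17); (9|17)=+1, (3|17)=-1; sign (−1)^0·+1^3·-1^6 = +1.
(a,b)_5: α=-2, u≡2; β=0, v≡4 (mod 5); (2|5)=-1, (4|5)=+1; sign (−1)^0·-1^0·+1^-2 = +1.
(a,b)_13: α=3, u≡12; β=1, v≡11 (mod 13); (12|13)=+1, (11|13)=-1; sign (−1)^0·+1^1·-1^3 = -1.
(a,b)_3: α=-6, u≡2; β=-2, v≡1 (mod 3); (2|3)=-1, (1|3)=+1; sign (−1)^0·-1^-2·+1^-6 = +1.
(a,b)_19: α=5, u≡9; β=2, v≡11 (mod 19); (9|19)=+1, (11|19)=+1; sign (−1)^0·+1^2·+1^5 = +1.
(a,b)_41: α=3, u≡15; β=1, v≡39 (mod 41); (15|41)=-1, (39|41)=+1; sign (−1)^0·-1^1·+1^3 = -1.
(a,b)_7: α=11, u≡2; β=4, v≡6 (mod 7); (2|7)=+1, (6|7)=-1; sign (−1)^0·+1^4·-1^11 = -1.
Ram(-141778, 9061) = {2, 7, 13, 41}; no ℚ_2-point on the conic.

[2, 7, 13, 41]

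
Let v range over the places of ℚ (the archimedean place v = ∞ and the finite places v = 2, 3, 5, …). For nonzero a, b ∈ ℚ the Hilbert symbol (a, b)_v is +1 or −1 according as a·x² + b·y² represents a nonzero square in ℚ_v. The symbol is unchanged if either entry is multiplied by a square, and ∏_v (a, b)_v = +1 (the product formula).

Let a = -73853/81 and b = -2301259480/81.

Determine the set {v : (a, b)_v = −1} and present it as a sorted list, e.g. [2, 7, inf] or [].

[2, 5, 19, 23, 41, inf]

Mod squares: a ≡ -437, b ≡ -9430. Check v ∈ {∞, 2, 3, 5, 13, 19, 23, 41}.
v=13: a=13^2·(≡6), b=13^2·(≡7) mod 13; (6|13)=-1, (7|13)=-1; (−1)^{2·2·6}·(-1)^2·(-1)^2 = +1.
v=2: v_2(a)=0, v_2(b)=3; units ≡ 3, 5 (mod 8); ε·ε+αω+βω = 1·0+0·1+3·1 ≡ 1  ⇒  (a,b)_2 = -1.
v=41: a=41^0·(≡12), b=41^1·(≡18) mod 41; (12|41)=-1, (18|41)=+1; (−1)^{0·1·20}·(-1)^1·(+1)^0 = -1.
v=∞: -437 < 0 and -9430 < 0  ⇒  (a,b)_∞ = -1.
v=5: a=5^0·(≡2), b=5^1·(≡4) mod 5; (2|5)=-1, (4|5)=+1; (−1)^{0·1·2}·(-1)^1·(+1)^0 = -1.
v=19: a=19^1·(≡13), b=19^2·(≡2) mod 19; (13|19)=-1, (2|19)=-1; (−1)^{1·2·9}·(-1)^2·(-1)^1 = -1.
v=23: a=23^1·(≡18), b=23^1·(≡2) mod 23; (18|23)=+1, (2|23)=+1; (−1)^{1·1·11}·(+1)^1·(+1)^1 = -1.
v=3: a=3^-4·(≡1), b=3^-4·(≡2) mod 3; (1|3)=+1, (2|3)=-1; (−1)^{-4·-4·1}·(+1)^-4·(-1)^-4 = +1.
|Ram(-437, -9430)| = 6, even; anisotropic at {2, 5, 19, 23, 41, ∞}.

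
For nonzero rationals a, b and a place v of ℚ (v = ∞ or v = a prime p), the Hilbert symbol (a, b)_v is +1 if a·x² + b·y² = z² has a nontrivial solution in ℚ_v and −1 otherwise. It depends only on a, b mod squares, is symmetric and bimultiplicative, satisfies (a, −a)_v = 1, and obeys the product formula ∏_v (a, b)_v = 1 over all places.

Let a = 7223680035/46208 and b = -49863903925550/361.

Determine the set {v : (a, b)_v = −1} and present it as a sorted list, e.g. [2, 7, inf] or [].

(a, b) ≡ (1474070, -638) mod (ℚ^×)²; places V = {2, 3, 5, 11, 13, 17, 19, 23, 29, ∞}.
(a,b)_2: α=-7, β=1; u≡3, v≡1 (mod 8); ε(u)ε(v)=1·0, αω(v)=-7·0, βω(u)=1·1; sum ≡ 1  ⇒  -1.
(a,b)_∞: sgn(1474070)=+, sgn(-638)=−, so +1.
(a,b)_23: α=1, u≡18; β=2, v≡8 (mod 23); (18|23)=+1, (8|23)=+1; sign (−1)^0·+1^2·+1^1 = +1.
(a,b)_19: α=-2, u≡15; β=-2, v≡8 (mod 19); (15|19)=-1, (8|19)=-1; sign (−1)^0·-1^-2·-1^-2 = +1.
(a,b)_11: α=2, u≡1; β=3, v≡10 (mod 11); (1|11)=+1, (10|11)=-1; sign (−1)^0·+1^3·-1^2 = +1.
(a,b)_17: α=1, u≡14; β=2, v≡4 (mod 17); (14|17)=-1, (4|17)=+1; sign (−1)^0·-1^2·+1^1 = +1.
(a,b)_3: α=4, u≡2; β=0, v≡1 (mod 3); (2|3)=-1, (1|3)=+1; sign (−1)^0·-1^0·+1^4 = +1.
(a,b)_5: α=1, u≡4; β=2, v≡3 (mod 5); (4|5)=+1, (3|5)=-1; sign (−1)^0·+1^2·-1^1 = -1.
(a,b)_29: α=1, u≡28; β=1, v≡9 (mod 29); (28|29)=+1, (9|29)=+1; sign (−1)^0·+1^1·+1^1 = +1.
(a,b)_13: α=1, u≡4; β=2, v≡3 (mod 13); (4|13)=+1, (3|13)=+1; sign (−1)^0·+1^2·+1^1 = +1.
|Ram(1474070, -638)| = 2, even; anisotropic at {2, 5}.

[2, 5]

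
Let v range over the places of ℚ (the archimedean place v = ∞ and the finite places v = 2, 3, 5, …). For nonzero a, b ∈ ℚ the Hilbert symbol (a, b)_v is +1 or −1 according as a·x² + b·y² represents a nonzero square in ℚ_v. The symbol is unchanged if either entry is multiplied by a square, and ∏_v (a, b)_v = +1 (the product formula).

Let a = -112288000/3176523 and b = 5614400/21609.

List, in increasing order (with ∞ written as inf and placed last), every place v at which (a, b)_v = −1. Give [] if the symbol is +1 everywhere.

[3, 29]

(a, b) ≡ (-435, 29) mod (ℚ^×)²; places V = {2, 3, 5, 7, 11, 29, ∞}.
(a,b)_29: α=1, u≡10; β=1, v≡28 (mod 29); (10|29)=-1, (28|29)=+1; sign (−1)^0·-1^1·+1^1 = -1.
(a,b)_5: α=3, u≡2; β=2, v≡4 (mod 5); (2|5)=-1, (4|5)=+1; sign (−1)^0·-1^2·+1^3 = +1.
(a,b)_3: α=-3, u≡2; β=-2, v≡2 (mod 3); (2|3)=-1, (2|3)=-1; sign (−1)^0·-1^-2·-1^-3 = -1.
(a,b)_7: α=-6, u≡6; β=-4, v≡4 (mod 7); (6|7)=-1, (4|7)=+1; sign (−1)^0·-1^-4·+1^-6 = +1.
(a,b)_11: α=2, u≡9; β=2, v≡7 (mod 11); (9|11)=+1, (7|11)=-1; sign (−1)^0·+1^2·-1^2 = +1.
(a,b)_2: α=8, β=6; u≡5, v≡5 (mod 8); ε(u)ε(v)=0·0, αω(v)=8·1, βω(u)=6·1; sum ≡ 0  ⇒  +1.
(a,b)_∞: sgn(-435)=−, sgn(29)=+, so +1.
(-435, 29 / ℚ) ramifies at {3, 29}: a division algebra.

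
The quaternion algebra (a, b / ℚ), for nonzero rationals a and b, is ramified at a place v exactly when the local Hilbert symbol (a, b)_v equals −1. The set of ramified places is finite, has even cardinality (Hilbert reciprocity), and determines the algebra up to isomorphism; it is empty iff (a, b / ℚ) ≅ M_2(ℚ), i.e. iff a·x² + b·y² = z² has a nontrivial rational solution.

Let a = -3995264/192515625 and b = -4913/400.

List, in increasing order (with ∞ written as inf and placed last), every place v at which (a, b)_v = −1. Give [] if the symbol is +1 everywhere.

(a, b) ≡ (-26, -17) mod (ℚ^×)²; places V = {2, 3, 5, 7, 13, 17, 37, ∞}.
(a,b)_13: α=1, u≡6; β=0, v≡4 (mod 13); (6|13)=-1, (4|13)=+1; sign (−1)^0·-1^0·+1^1 = +1.
(a,b)_∞: sgn(-26)=−, sgn(-17)=−, so -1.
(a,b)_5: α=-6, u≡1; β=-2, v≡2 (mod 5); (1|5)=+1, (2|5)=-1; sign (−1)^0·+1^-2·-1^-6 = +1.
(a,b)_3: α=-2, u≡1; β=0, v≡1 (mod 3); (1|3)=+1, (1|3)=+1; sign (−1)^0·+1^0·+1^-2 = +1.
(a,b)_37: α=-2, u≡25; β=0, v≡20 (mod 37); (25|37)=+1, (20|37)=-1; sign (−1)^0·+1^0·-1^-2 = +1.
(a,b)_7: α=4, u≡2; β=0, v≡1 (mod 7); (2|7)=+1, (1|7)=+1; sign (−1)^0·+1^0·+1^4 = +1.
(a,b)_2: α=7, β=-4; u≡3, v≡7 (mod 8); ε(u)ε(v)=1·1, αω(v)=7·0, βω(u)=-4·1; sum ≡ 1  ⇒  -1.
(a,b)_17: α=0, u≡16; β=3, v≡15 (mod 17); (16|17)=+1, (15|17)=+1; sign (−1)^0·+1^3·+1^0 = +1.
(-26, -17 / ℚ) ramifies at {2, ∞}: a division algebra.

[2, inf]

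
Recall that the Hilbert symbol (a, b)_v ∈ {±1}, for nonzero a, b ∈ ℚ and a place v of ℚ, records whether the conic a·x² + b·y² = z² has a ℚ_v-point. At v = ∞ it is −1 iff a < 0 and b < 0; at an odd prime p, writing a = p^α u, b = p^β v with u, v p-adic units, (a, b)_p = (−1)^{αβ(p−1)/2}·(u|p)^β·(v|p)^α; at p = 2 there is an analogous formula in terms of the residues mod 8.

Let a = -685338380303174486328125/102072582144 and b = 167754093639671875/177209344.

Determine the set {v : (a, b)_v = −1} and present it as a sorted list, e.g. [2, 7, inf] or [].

Mod squares: a ≡ -63365, b ≡ 19. Check v ∈ {∞, 2, 3, 5, 7, 13, 19, 23, 29}.
v=13: a=13^-2·(≡12), b=13^-2·(≡7) mod 13; (12|13)=+1, (7|13)=-1; (−1)^{-2·-2·6}·(+1)^-2·(-1)^-2 = +1.
v=19: a=19^1·(≡9), b=19^1·(≡7) mod 19; (9|19)=+1, (7|19)=+1; (−1)^{1·1·9}·(+1)^1·(+1)^1 = -1.
v=5: a=5^9·(≡2), b=5^6·(≡1) mod 5; (2|5)=-1, (1|5)=+1; (−1)^{9·6·2}·(-1)^6·(+1)^9 = +1.
v=∞: -63365 < 0 and 19 > 0  ⇒  (a,b)_∞ = +1.
v=7: a=7^6·(≡6), b=7^4·(≡6) mod 7; (6|7)=-1, (6|7)=-1; (−1)^{6·4·3}·(-1)^4·(-1)^6 = +1.
v=29: a=29^3·(≡14), b=29^2·(≡21) mod 29; (14|29)=-1, (21|29)=-1; (−1)^{3·2·14}·(-1)^2·(-1)^3 = -1.
v=23: a=23^5·(≡10), b=23^4·(≡14) mod 23; (10|23)=-1, (14|23)=-1; (−1)^{5·4·11}·(-1)^4·(-1)^5 = -1.
v=3: a=3^-2·(≡1), b=3^0·(≡1) mod 3; (1|3)=+1, (1|3)=+1; (−1)^{-2·0·1}·(+1)^0·(+1)^-2 = +1.
v=2: v_2(a)=-26, v_2(b)=-20; units ≡ 3, 3 (mod 8); ε·ε+αω+βω = 1·1+-26·1+-20·1 ≡ 1  ⇒  (a,b)_2 = -1.
|Ram(-63365, 19)| = 4, even; anisotropic at {2, 19, 23, 29}.

[2, 19, 23, 29]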